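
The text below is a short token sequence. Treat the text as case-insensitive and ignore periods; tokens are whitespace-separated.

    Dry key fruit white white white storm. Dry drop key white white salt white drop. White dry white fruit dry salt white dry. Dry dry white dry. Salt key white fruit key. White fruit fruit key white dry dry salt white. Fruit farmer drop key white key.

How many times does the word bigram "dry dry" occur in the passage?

Scanning the 46 overlapping bigram windows for "dry dry":
  position 23–24: dry dry
  position 24–25: dry dry
  position 38–39: dry dry

3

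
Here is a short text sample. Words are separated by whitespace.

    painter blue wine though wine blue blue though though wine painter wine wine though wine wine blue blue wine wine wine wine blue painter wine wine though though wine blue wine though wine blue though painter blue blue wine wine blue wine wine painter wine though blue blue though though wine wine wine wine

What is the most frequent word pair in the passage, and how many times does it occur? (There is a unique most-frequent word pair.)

Bigram frequencies (highest first):
  wine wine: 11
  though wine: 6
  wine blue: 6
  blue wine: 5
  wine though: 5
  blue blue: 4
  … (8 more, each ≤ 3)

"wine wine", 11 times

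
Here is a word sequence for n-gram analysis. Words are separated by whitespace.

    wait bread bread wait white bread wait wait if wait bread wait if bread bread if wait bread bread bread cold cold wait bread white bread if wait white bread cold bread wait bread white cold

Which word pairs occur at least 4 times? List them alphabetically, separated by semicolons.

Bigram counts meeting the condition (at least 4 times):
  bread bread: 4
  bread wait: 4
  wait bread: 5

bread bread; bread wait; wait bread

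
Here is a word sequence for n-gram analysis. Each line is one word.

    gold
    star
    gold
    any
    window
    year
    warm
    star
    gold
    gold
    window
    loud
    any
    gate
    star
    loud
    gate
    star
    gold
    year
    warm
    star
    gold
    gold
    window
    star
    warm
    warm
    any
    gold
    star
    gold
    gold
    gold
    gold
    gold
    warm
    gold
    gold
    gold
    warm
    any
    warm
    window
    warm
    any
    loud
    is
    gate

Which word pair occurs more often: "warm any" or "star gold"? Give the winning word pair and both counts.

"warm any": 3 occurrences
"star gold": 5 occurrences

"star gold" (5 vs 3)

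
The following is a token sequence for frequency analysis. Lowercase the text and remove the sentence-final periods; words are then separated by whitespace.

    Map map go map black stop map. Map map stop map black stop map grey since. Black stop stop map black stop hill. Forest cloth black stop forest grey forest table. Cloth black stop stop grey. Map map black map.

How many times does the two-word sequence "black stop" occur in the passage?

6

Scanning the 39 overlapping bigram windows for "black stop":
  position 5–6: black stop
  position 12–13: black stop
  position 17–18: black stop
  position 21–22: black stop
  position 26–27: black stop
  position 33–34: black stop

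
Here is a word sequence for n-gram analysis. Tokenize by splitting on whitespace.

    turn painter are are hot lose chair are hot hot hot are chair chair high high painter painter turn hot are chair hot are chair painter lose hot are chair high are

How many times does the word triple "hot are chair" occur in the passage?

4

Scanning the 30 overlapping trigram windows for "hot are chair":
  position 11–13: hot are chair
  position 20–22: hot are chair
  position 23–25: hot are chair
  position 28–30: hot are chair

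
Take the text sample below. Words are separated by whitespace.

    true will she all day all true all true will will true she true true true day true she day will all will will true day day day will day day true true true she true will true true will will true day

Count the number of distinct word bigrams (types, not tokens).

43 tokens → 42 bigram windows in total.
Repeated bigrams (each contributes count−1 duplicates):
  true true: 5
  true will: 4
  will true: 4
  day day: 3
  true day: 3
  true she: 3
  will will: 3
  all true: 2
  … (3 more repeated)
22 duplicate windows → 42 − 22 = 20 distinct.

20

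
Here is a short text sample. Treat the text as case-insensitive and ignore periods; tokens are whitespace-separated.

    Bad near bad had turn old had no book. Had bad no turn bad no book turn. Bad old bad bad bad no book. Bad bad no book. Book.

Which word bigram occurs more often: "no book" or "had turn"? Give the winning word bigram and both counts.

"no book" (4 vs 1)

"no book": 4 occurrences
"had turn": 1 occurrence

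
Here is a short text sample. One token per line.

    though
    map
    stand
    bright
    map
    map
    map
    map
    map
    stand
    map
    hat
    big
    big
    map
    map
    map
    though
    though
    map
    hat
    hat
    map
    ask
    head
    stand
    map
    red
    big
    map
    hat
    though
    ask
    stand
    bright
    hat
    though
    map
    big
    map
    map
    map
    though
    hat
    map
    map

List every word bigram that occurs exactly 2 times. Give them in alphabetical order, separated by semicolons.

hat map; hat though; map stand; map though; stand bright; stand map

Bigram counts meeting the condition (exactly 2 times):
  hat map: 2
  hat though: 2
  map stand: 2
  map though: 2
  stand bright: 2
  stand map: 2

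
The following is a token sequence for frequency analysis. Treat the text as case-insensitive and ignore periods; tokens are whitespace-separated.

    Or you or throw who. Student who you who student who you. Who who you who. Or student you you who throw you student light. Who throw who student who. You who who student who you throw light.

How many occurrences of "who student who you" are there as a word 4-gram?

Scanning the 35 overlapping 4-gram windows for "who student who you":
  position 5–8: who student who you
  position 9–12: who student who you
  position 28–31: who student who you
  position 33–36: who student who you

4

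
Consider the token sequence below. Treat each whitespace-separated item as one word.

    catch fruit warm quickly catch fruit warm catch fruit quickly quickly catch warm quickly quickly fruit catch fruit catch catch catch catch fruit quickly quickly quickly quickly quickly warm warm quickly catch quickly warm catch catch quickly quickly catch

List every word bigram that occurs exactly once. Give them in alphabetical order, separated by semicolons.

Bigram counts meeting the condition (exactly once):
  catch warm: 1
  quickly fruit: 1
  warm warm: 1

catch warm; quickly fruit; warm warm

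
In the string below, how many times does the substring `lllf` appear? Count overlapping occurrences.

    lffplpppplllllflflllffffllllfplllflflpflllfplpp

Sliding a length-4 window over the 47 characters (44 positions):
  position 12–15: lllf
  position 18–21: lllf
  position 26–29: lllf
  position 31–34: lllf
  position 40–43: lllf

5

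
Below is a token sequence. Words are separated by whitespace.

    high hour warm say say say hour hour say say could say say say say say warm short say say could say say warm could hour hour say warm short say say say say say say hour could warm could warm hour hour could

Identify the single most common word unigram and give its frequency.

Unigram frequencies (highest first):
  say: 21
  hour: 8
  warm: 6
  could: 6
  short: 2
  high: 1

"say", 21 times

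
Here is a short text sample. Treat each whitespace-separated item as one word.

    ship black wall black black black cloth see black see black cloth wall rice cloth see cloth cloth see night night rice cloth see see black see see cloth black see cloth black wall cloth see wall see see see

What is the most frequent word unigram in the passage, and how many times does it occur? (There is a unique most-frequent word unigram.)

"see", 13 times

Unigram frequencies (highest first):
  see: 13
  black: 9
  cloth: 9
  wall: 4
  rice: 2
  night: 2
  … (1 more, each ≤ 1)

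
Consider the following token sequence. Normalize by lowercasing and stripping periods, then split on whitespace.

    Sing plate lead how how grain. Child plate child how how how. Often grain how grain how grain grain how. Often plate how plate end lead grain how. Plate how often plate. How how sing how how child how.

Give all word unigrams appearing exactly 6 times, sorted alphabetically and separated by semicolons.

grain; plate

Unigram counts meeting the condition (exactly 6 times):
  grain: 6
  plate: 6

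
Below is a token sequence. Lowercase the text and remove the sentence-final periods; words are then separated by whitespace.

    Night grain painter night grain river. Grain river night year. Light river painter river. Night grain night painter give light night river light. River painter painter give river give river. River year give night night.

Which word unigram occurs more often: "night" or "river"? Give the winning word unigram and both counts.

"night": 8 occurrences
"river": 9 occurrences

"river" (9 vs 8)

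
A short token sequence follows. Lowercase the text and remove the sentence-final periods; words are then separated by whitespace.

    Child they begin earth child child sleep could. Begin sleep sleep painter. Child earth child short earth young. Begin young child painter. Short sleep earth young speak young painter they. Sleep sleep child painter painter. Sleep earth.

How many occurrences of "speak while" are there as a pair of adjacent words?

0

Scanning the 36 overlapping bigram windows for "speak while":
  (none found)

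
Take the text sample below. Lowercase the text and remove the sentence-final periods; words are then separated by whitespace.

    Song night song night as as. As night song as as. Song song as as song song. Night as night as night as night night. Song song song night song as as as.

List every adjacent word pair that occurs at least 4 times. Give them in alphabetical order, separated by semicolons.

as as; as night; night as; night song; song night; song song

Bigram counts meeting the condition (at least 4 times):
  as as: 6
  as night: 4
  night as: 4
  night song: 4
  song night: 4
  song song: 4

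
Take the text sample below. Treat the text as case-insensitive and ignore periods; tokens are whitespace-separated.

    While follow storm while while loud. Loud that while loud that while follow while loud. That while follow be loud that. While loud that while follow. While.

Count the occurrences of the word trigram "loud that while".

5

Scanning the 25 overlapping trigram windows for "loud that while":
  position 7–9: loud that while
  position 10–12: loud that while
  position 15–17: loud that while
  position 20–22: loud that while
  position 23–25: loud that while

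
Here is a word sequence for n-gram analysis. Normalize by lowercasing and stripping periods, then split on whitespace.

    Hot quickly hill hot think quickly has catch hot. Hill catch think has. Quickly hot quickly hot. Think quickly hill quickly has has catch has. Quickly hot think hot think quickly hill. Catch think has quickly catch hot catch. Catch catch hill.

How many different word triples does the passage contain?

42 tokens → 40 trigram windows in total.
Repeated trigrams (each contributes count−1 duplicates):
  hot think quickly: 3
  catch think has: 2
  has quickly hot: 2
  hill catch think: 2
  quickly hot think: 2
  think has quickly: 2
  think quickly hill: 2
8 duplicate windows → 40 − 8 = 32 distinct.

32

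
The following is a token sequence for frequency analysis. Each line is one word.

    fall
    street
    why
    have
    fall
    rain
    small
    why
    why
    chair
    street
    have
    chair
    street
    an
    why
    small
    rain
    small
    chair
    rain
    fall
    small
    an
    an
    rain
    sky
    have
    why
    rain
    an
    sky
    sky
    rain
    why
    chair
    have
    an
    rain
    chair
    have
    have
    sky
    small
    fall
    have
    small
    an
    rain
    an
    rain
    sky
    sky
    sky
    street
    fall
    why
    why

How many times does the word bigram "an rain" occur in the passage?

Scanning the 57 overlapping bigram windows for "an rain":
  position 25–26: an rain
  position 38–39: an rain
  position 48–49: an rain
  position 50–51: an rain

4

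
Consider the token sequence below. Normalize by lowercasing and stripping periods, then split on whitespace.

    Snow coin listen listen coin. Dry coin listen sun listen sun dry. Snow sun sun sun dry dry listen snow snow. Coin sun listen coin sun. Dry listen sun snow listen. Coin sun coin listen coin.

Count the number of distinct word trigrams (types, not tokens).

36 tokens → 34 trigram windows in total.
Repeated trigrams (each contributes count−1 duplicates):
  listen coin sun: 2
1 duplicate windows → 34 − 1 = 33 distinct.

33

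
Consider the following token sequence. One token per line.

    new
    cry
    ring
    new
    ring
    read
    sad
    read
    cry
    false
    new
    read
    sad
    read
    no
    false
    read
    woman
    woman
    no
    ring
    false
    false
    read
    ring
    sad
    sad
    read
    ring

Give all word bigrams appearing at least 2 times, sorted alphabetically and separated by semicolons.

Bigram counts meeting the condition (at least 2 times):
  false read: 2
  read ring: 2
  read sad: 2
  sad read: 3

false read; read ring; read sad; sad read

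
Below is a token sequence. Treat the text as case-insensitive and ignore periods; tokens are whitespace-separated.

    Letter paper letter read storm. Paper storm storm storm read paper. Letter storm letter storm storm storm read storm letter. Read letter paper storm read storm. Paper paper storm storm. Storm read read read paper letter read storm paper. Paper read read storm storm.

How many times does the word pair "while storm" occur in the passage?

Scanning the 43 overlapping bigram windows for "while storm":
  (none found)

0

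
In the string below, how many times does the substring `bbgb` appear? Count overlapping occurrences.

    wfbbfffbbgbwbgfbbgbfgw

Sliding a length-4 window over the 22 characters (19 positions):
  position 8–11: bbgb
  position 16–19: bbgb

2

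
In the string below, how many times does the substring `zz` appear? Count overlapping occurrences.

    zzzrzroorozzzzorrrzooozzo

Sliding a length-2 window over the 25 characters (24 positions):
  position 1–2: zz
  position 2–3: zz
  position 11–12: zz
  position 12–13: zz
  position 13–14: zz
  position 23–24: zz

6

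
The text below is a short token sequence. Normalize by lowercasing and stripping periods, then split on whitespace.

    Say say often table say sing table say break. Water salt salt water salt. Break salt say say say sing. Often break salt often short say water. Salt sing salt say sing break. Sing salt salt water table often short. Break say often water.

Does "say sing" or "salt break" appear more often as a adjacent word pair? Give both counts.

"say sing" (3 vs 1)

"say sing": 3 occurrences
"salt break": 1 occurrence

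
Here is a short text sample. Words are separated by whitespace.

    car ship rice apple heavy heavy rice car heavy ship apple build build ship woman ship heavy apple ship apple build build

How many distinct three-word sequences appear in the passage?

18

22 tokens → 20 trigram windows in total.
Repeated trigrams (each contributes count−1 duplicates):
  apple build build: 2
  ship apple build: 2
2 duplicate windows → 20 − 2 = 18 distinct.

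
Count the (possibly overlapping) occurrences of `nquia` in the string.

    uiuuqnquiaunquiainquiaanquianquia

Sliding a length-5 window over the 33 characters (29 positions):
  position 6–10: nquia
  position 12–16: nquia
  position 18–22: nquia
  position 24–28: nquia
  position 29–33: nquia

5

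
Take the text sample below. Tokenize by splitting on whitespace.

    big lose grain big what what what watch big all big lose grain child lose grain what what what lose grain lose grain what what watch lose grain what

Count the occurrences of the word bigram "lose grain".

6

Scanning the 28 overlapping bigram windows for "lose grain":
  position 2–3: lose grain
  position 12–13: lose grain
  position 15–16: lose grain
  position 20–21: lose grain
  position 22–23: lose grain
  position 27–28: lose grain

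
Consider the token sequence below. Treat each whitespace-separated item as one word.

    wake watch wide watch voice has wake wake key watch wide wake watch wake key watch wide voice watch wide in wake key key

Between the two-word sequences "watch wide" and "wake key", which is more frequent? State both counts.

"watch wide": 4 occurrences
"wake key": 3 occurrences

"watch wide" (4 vs 3)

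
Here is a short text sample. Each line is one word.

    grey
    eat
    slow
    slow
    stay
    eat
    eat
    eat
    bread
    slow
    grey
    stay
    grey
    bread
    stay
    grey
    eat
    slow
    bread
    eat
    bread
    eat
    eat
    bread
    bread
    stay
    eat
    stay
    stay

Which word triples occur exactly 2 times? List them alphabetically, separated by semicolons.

Trigram counts meeting the condition (exactly 2 times):
  eat eat bread: 2
  grey eat slow: 2

eat eat bread; grey eat slow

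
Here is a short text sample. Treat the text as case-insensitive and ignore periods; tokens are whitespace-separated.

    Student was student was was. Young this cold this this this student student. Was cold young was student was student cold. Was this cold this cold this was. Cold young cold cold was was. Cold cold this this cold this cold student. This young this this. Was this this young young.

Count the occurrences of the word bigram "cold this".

5

Scanning the 50 overlapping bigram windows for "cold this":
  position 8–9: cold this
  position 24–25: cold this
  position 26–27: cold this
  position 36–37: cold this
  position 39–40: cold this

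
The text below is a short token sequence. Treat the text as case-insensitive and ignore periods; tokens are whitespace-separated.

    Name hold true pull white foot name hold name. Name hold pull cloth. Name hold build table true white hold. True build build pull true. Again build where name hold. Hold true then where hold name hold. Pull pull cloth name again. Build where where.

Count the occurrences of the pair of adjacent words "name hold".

6

Scanning the 44 overlapping bigram windows for "name hold":
  position 1–2: name hold
  position 7–8: name hold
  position 10–11: name hold
  position 14–15: name hold
  position 29–30: name hold
  position 36–37: name hold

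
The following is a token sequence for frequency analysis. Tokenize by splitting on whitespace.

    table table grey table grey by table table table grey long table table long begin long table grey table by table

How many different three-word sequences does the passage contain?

21 tokens → 19 trigram windows in total.
Repeated trigrams (each contributes count−1 duplicates):
  table grey table: 2
  table table grey: 2
2 duplicate windows → 19 − 2 = 17 distinct.

17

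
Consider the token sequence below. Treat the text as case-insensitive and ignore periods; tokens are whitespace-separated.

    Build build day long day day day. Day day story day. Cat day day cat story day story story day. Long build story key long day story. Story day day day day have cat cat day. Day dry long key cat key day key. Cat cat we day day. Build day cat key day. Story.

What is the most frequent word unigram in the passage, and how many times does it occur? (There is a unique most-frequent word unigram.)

Unigram frequencies (highest first):
  day: 23
  story: 8
  cat: 8
  key: 5
  build: 4
  long: 4
  … (3 more, each ≤ 1)

"day", 23 times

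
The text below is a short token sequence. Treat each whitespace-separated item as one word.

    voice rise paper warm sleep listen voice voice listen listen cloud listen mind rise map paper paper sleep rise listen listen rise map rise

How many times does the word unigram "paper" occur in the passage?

Scanning the 24 tokens for "paper":
  position 3: paper
  position 16: paper
  position 17: paper

3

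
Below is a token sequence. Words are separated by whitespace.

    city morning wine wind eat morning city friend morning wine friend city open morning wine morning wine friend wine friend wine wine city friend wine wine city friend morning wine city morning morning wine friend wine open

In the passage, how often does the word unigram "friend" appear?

Scanning the 37 tokens for "friend":
  position 8: friend
  position 11: friend
  position 18: friend
  position 20: friend
  position 24: friend
  position 28: friend
  position 35: friend

7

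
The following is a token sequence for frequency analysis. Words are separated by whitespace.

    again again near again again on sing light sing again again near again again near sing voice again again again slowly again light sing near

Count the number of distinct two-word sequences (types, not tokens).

25 tokens → 24 bigram windows in total.
Repeated bigrams (each contributes count−1 duplicates):
  again again: 6
  again near: 3
  light sing: 2
  near again: 2
9 duplicate windows → 24 − 9 = 15 distinct.

15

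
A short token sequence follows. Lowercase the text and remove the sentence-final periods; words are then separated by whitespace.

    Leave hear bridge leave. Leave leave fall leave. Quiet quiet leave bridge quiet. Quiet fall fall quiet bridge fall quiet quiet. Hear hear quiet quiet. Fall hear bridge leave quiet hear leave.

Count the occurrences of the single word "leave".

8

Scanning the 32 tokens for "leave":
  position 1: leave
  position 4: leave
  position 5: leave
  position 6: leave
  position 8: leave
  position 11: leave
  position 29: leave
  position 32: leave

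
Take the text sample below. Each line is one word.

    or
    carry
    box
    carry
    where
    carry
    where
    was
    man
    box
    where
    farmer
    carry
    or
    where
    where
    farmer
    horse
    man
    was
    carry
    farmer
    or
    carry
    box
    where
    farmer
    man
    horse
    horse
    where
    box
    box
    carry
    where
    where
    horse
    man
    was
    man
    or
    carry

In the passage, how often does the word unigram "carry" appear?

8

Scanning the 42 tokens for "carry":
  position 2: carry
  position 4: carry
  position 6: carry
  position 13: carry
  position 21: carry
  position 24: carry
  position 34: carry
  position 42: carry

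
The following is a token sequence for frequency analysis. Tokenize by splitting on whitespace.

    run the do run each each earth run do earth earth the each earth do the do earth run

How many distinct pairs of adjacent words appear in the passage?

14

19 tokens → 18 bigram windows in total.
Repeated bigrams (each contributes count−1 duplicates):
  do earth: 2
  each earth: 2
  earth run: 2
  the do: 2
4 duplicate windows → 18 − 4 = 14 distinct.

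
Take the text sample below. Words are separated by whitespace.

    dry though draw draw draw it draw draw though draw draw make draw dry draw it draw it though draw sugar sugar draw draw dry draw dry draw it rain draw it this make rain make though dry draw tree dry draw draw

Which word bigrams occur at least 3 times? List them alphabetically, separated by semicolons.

draw draw; draw dry; draw it; dry draw; though draw

Bigram counts meeting the condition (at least 3 times):
  draw draw: 6
  draw dry: 3
  draw it: 5
  dry draw: 5
  though draw: 3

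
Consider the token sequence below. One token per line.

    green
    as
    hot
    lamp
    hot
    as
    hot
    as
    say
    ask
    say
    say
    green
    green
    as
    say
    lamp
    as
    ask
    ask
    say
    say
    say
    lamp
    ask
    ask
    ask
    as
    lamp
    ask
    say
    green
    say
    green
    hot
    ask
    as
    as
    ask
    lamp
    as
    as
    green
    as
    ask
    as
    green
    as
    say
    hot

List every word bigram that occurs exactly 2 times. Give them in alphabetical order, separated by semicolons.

Bigram counts meeting the condition (exactly 2 times):
  as as: 2
  as green: 2
  as hot: 2
  hot as: 2
  lamp as: 2
  lamp ask: 2
  say lamp: 2

as as; as green; as hot; hot as; lamp as; lamp ask; say lamp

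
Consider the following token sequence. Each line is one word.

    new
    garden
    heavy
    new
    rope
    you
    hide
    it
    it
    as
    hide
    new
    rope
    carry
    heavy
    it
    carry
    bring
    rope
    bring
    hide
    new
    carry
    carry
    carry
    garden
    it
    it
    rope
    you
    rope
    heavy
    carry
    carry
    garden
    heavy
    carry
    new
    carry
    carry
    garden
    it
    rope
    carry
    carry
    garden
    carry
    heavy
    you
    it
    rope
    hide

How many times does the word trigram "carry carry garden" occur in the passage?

Scanning the 50 overlapping trigram windows for "carry carry garden":
  position 24–26: carry carry garden
  position 33–35: carry carry garden
  position 39–41: carry carry garden
  position 44–46: carry carry garden

4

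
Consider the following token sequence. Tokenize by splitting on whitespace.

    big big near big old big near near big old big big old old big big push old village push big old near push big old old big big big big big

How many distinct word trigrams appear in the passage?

32 tokens → 30 trigram windows in total.
Repeated trigrams (each contributes count−1 duplicates):
  big big big: 3
  old big big: 3
  big old big: 2
  big old old: 2
  near big old: 2
  old old big: 2
  push big old: 2
9 duplicate windows → 30 − 9 = 21 distinct.

21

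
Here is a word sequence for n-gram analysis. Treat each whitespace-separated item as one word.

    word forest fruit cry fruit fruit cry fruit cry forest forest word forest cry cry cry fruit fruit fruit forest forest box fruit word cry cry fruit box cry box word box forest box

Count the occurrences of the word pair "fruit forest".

Scanning the 33 overlapping bigram windows for "fruit forest":
  position 19–20: fruit forest

1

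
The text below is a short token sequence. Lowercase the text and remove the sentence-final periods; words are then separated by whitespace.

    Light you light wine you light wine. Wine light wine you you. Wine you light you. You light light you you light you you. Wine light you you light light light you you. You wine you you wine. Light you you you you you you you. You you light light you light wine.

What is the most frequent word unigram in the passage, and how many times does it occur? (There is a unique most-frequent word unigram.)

Unigram frequencies (highest first):
  you: 28
  light: 16
  wine: 9

"you", 28 times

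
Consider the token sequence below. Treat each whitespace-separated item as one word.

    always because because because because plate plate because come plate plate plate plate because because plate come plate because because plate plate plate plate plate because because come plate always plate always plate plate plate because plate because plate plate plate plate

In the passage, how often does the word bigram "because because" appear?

6

Scanning the 41 overlapping bigram windows for "because because":
  position 2–3: because because
  position 3–4: because because
  position 4–5: because because
  position 14–15: because because
  position 19–20: because because
  position 26–27: because because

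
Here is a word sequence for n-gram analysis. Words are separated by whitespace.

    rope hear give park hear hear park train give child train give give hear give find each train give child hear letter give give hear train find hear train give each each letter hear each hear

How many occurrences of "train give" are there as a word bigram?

4

Scanning the 35 overlapping bigram windows for "train give":
  position 8–9: train give
  position 11–12: train give
  position 18–19: train give
  position 29–30: train give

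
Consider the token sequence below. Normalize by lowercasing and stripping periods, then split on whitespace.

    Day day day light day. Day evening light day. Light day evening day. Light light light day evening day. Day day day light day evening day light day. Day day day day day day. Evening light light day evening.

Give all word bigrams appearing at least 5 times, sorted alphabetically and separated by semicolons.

day day; day evening; day light; light day

Bigram counts meeting the condition (at least 5 times):
  day day: 12
  day evening: 6
  day light: 5
  light day: 7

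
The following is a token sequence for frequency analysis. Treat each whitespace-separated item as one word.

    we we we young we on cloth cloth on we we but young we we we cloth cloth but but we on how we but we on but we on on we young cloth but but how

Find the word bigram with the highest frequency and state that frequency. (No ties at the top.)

Bigram frequencies (highest first):
  we we: 5
  we on: 4
  but we: 3
  we young: 2
  young we: 2
  cloth cloth: 2
  … (14 more, each ≤ 2)

"we we", 5 times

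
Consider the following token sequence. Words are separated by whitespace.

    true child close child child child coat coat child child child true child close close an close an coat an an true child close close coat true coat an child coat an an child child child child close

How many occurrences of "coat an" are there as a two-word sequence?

3

Scanning the 37 overlapping bigram windows for "coat an":
  position 19–20: coat an
  position 28–29: coat an
  position 31–32: coat an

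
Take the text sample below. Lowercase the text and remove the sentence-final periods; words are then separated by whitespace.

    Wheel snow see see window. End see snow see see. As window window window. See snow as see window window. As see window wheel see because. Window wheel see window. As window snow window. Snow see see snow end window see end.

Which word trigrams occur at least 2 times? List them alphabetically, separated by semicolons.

as see window; snow see see; window wheel see

Trigram counts meeting the condition (at least 2 times):
  as see window: 2
  snow see see: 3
  window wheel see: 2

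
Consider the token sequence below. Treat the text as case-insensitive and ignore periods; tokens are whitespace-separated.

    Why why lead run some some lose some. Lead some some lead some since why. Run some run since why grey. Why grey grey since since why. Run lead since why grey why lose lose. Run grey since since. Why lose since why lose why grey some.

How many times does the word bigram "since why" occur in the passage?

Scanning the 46 overlapping bigram windows for "since why":
  position 14–15: since why
  position 19–20: since why
  position 26–27: since why
  position 30–31: since why
  position 39–40: since why
  position 42–43: since why

6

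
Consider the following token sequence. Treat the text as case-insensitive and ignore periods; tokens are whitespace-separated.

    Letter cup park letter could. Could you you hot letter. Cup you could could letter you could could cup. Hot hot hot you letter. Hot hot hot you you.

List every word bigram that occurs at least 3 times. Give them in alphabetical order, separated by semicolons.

Bigram counts meeting the condition (at least 3 times):
  could could: 3
  hot hot: 4

could could; hot hot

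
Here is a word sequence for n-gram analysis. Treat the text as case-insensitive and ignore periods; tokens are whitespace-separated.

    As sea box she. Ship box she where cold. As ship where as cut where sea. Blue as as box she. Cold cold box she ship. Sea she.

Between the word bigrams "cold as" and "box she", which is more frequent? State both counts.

"cold as": 1 occurrence
"box she": 4 occurrences

"box she" (4 vs 1)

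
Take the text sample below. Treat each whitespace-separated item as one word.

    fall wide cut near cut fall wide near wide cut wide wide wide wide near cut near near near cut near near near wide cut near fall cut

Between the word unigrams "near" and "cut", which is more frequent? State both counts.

"near": 10 occurrences
"cut": 7 occurrences

"near" (10 vs 7)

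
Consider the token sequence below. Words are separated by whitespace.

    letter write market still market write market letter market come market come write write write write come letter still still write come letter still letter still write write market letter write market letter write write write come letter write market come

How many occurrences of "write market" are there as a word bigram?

Scanning the 40 overlapping bigram windows for "write market":
  position 2–3: write market
  position 6–7: write market
  position 28–29: write market
  position 31–32: write market
  position 39–40: write market

5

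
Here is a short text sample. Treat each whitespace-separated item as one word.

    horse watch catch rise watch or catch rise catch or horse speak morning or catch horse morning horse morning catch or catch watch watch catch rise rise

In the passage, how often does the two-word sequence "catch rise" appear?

3

Scanning the 26 overlapping bigram windows for "catch rise":
  position 3–4: catch rise
  position 7–8: catch rise
  position 25–26: catch rise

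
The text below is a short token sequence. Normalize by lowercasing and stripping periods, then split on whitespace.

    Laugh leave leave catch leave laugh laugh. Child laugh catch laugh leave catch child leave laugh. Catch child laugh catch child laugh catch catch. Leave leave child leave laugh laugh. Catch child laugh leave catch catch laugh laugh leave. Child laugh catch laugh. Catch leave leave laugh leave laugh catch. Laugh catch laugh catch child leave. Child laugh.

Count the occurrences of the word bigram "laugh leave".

Scanning the 57 overlapping bigram windows for "laugh leave":
  position 1–2: laugh leave
  position 11–12: laugh leave
  position 33–34: laugh leave
  position 38–39: laugh leave
  position 47–48: laugh leave

5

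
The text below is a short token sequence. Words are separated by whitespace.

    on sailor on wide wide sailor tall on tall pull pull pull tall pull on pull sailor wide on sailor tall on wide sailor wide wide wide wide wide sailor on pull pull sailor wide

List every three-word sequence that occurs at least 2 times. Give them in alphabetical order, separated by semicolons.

pull sailor wide; sailor tall on; wide wide sailor; wide wide wide

Trigram counts meeting the condition (at least 2 times):
  pull sailor wide: 2
  sailor tall on: 2
  wide wide sailor: 2
  wide wide wide: 3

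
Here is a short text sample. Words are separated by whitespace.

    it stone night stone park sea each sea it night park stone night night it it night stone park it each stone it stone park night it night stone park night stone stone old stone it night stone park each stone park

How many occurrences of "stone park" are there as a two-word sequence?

6

Scanning the 41 overlapping bigram windows for "stone park":
  position 4–5: stone park
  position 18–19: stone park
  position 24–25: stone park
  position 29–30: stone park
  position 38–39: stone park
  position 41–42: stone park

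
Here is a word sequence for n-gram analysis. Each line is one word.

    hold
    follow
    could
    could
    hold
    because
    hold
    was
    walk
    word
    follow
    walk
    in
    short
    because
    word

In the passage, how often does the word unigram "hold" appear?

3

Scanning the 16 tokens for "hold":
  position 1: hold
  position 5: hold
  position 7: hold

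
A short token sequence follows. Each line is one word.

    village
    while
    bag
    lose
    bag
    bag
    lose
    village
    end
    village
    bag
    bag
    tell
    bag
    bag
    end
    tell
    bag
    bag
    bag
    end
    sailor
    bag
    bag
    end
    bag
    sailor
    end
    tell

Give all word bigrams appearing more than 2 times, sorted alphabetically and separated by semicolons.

Bigram counts meeting the condition (more than 2 times):
  bag bag: 6
  bag end: 3

bag bag; bag end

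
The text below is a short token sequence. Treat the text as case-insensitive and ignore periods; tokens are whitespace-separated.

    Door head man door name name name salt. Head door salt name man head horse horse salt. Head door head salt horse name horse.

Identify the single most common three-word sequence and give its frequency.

Trigram frequencies (highest first):
  salt head door: 2
  door head man: 1
  head man door: 1
  man door name: 1
  door name name: 1
  name name name: 1
  … (15 more, each ≤ 1)

"salt head door", 2 times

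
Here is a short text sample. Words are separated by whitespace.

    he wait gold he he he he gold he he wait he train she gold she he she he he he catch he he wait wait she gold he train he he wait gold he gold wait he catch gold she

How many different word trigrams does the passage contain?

32

41 tokens → 39 trigram windows in total.
Repeated trigrams (each contributes count−1 duplicates):
  he he he: 3
  he he wait: 3
  gold he he: 2
  he wait gold: 2
  wait gold he: 2
7 duplicate windows → 39 − 7 = 32 distinct.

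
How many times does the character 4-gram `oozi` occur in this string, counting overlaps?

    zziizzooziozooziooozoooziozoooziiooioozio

Sliding a length-4 window over the 41 characters (38 positions):
  position 7–10: oozi
  position 13–16: oozi
  position 22–25: oozi
  position 29–32: oozi
  position 37–40: oozi

5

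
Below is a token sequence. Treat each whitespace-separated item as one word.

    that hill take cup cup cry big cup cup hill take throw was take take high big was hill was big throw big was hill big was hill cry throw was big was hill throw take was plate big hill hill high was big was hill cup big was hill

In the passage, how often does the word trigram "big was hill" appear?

Scanning the 48 overlapping trigram windows for "big was hill":
  position 17–19: big was hill
  position 23–25: big was hill
  position 26–28: big was hill
  position 32–34: big was hill
  position 44–46: big was hill
  position 48–50: big was hill

6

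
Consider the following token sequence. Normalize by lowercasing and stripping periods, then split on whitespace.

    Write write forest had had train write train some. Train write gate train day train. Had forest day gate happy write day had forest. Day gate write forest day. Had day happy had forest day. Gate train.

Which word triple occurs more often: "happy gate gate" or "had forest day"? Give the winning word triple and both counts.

"had forest day" (3 vs 0)

"happy gate gate": 0 occurrences
"had forest day": 3 occurrences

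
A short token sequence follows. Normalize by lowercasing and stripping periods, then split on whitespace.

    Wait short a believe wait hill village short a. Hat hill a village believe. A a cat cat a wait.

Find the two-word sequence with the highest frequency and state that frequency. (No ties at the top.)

Bigram frequencies (highest first):
  short a: 2
  wait short: 1
  a believe: 1
  believe wait: 1
  wait hill: 1
  hill village: 1
  … (12 more, each ≤ 1)

"short a", 2 times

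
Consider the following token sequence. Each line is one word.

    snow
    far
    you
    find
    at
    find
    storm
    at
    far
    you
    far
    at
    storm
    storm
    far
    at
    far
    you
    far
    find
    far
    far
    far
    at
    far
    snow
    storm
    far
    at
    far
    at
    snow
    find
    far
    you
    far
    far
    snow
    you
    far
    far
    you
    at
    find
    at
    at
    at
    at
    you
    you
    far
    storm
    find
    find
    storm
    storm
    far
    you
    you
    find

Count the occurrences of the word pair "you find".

2

Scanning the 59 overlapping bigram windows for "you find":
  position 3–4: you find
  position 59–60: you find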